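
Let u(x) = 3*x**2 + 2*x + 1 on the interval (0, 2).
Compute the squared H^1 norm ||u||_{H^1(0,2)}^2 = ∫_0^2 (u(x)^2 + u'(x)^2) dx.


||u||_{H^1}^2 = 4414/15

The H^1 norm (squared) on an interval (0, L) is
  ||u||_{H^1}^2 = ∫_0^L u(x)^2 dx + ∫_0^L u'(x)^2 dx.
Compute u'(x) = 6*x + 2.
Then u(x)^2 = 9*x**4 + 12*x**3 + 10*x**2 + 4*x + 1 and u'(x)^2 = 36*x**2 + 24*x + 4.
Integrate each monomial from 0 to 2 using ∫_0^2 c·x^n dx = c·2^(n+1)/(n+1):
  ∫_0^2 u(x)^2 dx = ∫_0^2 (9*x^4 + 12*x^3 + 10*x^2 + 4*x + 1) dx. Term by term:
    ∫_0^2 9*x^4 dx = 288/5;  ∫_0^2 12*x^3 dx = 48;  ∫_0^2 10*x^2 dx = 80/3;
    ∫_0^2 4*x dx = 8;  ∫_0^2 1 dx = 2.
  Sum: 288/5 + 48 + 80/3 + 8 + 2 = 2134/15.
  ∫_0^2 u'(x)^2 dx = ∫_0^2 (36*x^2 + 24*x + 4) dx. Term by term:
    ∫_0^2 36*x^2 dx = 96;  ∫_0^2 24*x dx = 48;  ∫_0^2 4 dx = 8.
  Sum: 96 + 48 + 8 = 152.
Adding: ||u||_{H^1}^2 = 2134/15 + 152 = 4414/15.


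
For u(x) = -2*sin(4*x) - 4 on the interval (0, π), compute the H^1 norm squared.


||u||_{H^1(0,π)}^2 = 50*π

u'(x) = -8*cos(4*x).
Expand u² and (u')² and integrate term by term on (0, π), using: for integers n ≥ 1, ∫_0^π sin²(nx) dx = ∫_0^π cos²(nx) dx = π/2; for n ≠ n', ∫_0^π sin(nx)sin(n'x) dx = ∫_0^π cos(nx)cos(n'x) dx = 0; and by product-to-sum, ∫_0^π sin(nx)cos(n'x) dx = ½∫_0^π [sin((n+n')x) + sin((n−n')x)] dx, which is 0 when n+n' is even and 2n/(n²−n'²) when n+n' is odd (it need not vanish on (0, π)). For the constant mode: ∫_0^π 1 dx = π, ∫_0^π cos(nx) dx = 0, ∫_0^π sin(nx) dx = (1−(−1)^n)/n.
  u² squared terms: (-4)²·∫1 dx = 16·π = 16*π;  (-2)²·∫sin(4x)² dx = 4·π/2 = 2*π.
  u² cross terms: 2·(-4)·(-2)·∫1·sin(4x) dx = 16·(0) = 0.
  So ∫_0^π u² dx = 16*π + 2*π + 0 = 18*π.
  (u')² squared terms: (-8)²·∫cos(4x)² dx = 64·π/2 = 32*π.
  So ∫_0^π (u')² dx = 32*π.
||u||_{H^1}^2 = (18*π) + (32*π) = 50*π.


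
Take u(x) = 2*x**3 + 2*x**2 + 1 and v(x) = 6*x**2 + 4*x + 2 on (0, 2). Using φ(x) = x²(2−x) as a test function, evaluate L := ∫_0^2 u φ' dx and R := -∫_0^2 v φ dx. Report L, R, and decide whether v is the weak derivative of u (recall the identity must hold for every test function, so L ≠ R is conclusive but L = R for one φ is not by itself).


LHS = -96/5, RHS = -328/15. No, v is not the weak derivative of u.

u(x) = 2*x**3 + 2*x**2 + 1, classical derivative u'(x) = 6*x**2 + 4*x.
φ(x) = x²(2−x), so φ'(x) = x*(4 - 3*x).
Note φ(0) = φ(2) = 0, so the boundary term u·φ vanishes.
LHS = ∫_0^2 u(x) φ'(x) dx = ∫_0^2 (-6*x^5 + 2*x^4 + 8*x^3 - 3*x^2 + 4*x) dx. Term by term:
  ∫_0^2 -6*x^5 dx = -64;  ∫_0^2 2*x^4 dx = 64/5;  ∫_0^2 8*x^3 dx = 32;
  ∫_0^2 -3*x^2 dx = -8;  ∫_0^2 4*x dx = 8.
Sum: -64 + 64/5 + 32 − 8 + 8 = -96/5.
So LHS = -96/5.
∫_0^2 v(x) φ(x) dx = ∫_0^2 (-6*x^5 + 8*x^4 + 6*x^3 + 4*x^2) dx. Term by term:
  ∫_0^2 -6*x^5 dx = -64;  ∫_0^2 8*x^4 dx = 256/5;  ∫_0^2 6*x^3 dx = 24;
  ∫_0^2 4*x^2 dx = 32/3.
Sum: -64 + 256/5 + 24 + 32/3 = 328/15.
So RHS = -∫_0^2 v(x) φ(x) dx = -328/15.
LHS − RHS = 8/3 ≠ 0, so the identity fails.
(For a valid weak derivative the identity must hold for EVERY test function, in particular this one. The failure shows v is NOT the weak derivative of u.)
Correct weak derivative would be u'(x) = 6*x**2 + 4*x.


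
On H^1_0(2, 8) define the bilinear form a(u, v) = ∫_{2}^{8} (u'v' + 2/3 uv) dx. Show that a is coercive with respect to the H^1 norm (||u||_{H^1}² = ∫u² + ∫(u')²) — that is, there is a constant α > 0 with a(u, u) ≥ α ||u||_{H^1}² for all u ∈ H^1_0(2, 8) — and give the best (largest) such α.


α = (π^2 + 24)/(π^2 + 36)

Coercivity of a(·,·) on H^1_0(2, 8) means a(u, u) ≥ α ||u||_{H^1}² for every u ∈ H^1_0.
The interval has length L = 6, and Poincaré/coercivity depend only on L. Here a(u, u) = ∫(u')² + (2/3)·∫u².
Here 0 < c = 2/3 < 1. The condition a(u,u) ≥ α||u||_{H^1}² reads (1−α)∫(u')² ≥ (α−c)∫u². Any admissible α is ≤ 1 (rapidly oscillating u have ∫u²/∫(u')² → 0), and α = 1 would force 0 ≥ (1−c)∫u², impossible since c < 1; so 1−α > 0. By the sharp Poincaré inequality on H^1_0 of an interval of length L, ∫(u')² ≥ (π/L)²∫u² with equality for the first sine mode sin(π(x−x₀)/L) (x₀ the left endpoint), so the inequality holds for all u iff (1−α)(π/L)² ≥ α − c, i.e. α ≤ ((π/L)² + c)/((π/L)² + 1) = (1 + c(L/π)²)/(1 + (L/π)²). With (π/L)² = π^2/36 and c = 2/3, the largest admissible constant is α = ((π/L)² + c)/((π/L)² + 1).
Simplifying, α = (π^2 + 24)/(π^2 + 36).


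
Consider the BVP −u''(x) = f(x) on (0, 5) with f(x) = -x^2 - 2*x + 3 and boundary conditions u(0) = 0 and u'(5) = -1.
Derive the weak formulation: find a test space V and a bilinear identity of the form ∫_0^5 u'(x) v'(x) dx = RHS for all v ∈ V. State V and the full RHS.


V = {v ∈ H^1(0, 5) : v(0) = 0} (test functions vanish at x = 0 where u is specified); weak form: ∫_0^5 u'v' dx = ∫_0^5 (-x^2 - 2*x + 3) v dx − v(5) for all v ∈ V.

Multiply both sides by a test function v and integrate from 0 to 5:
  ∫_0^5 −u''(x) v(x) dx = ∫_0^5 f(x) v(x) dx.
Integrate the LHS by parts once:
  ∫_0^5 −u'' v dx = −[u'(x) v(x)]_0^5 + ∫_0^5 u'(x) v'(x) dx.
Thus ∫_0^5 u'(x) v'(x) dx = ∫_0^5 f(x) v(x) dx + [u'(x) v(x)]_0^5.
Choose V so that boundary terms are either known or forced to vanish.
Mixed BC: u(0) = 0 (Dirichlet) and u'(5) = -1 (Neumann). Define V = {v ∈ H^1(0, 5) : v(0) = 0}. Then [u' v]_0^5 = u'(5)·v(5) − u'(0)·0 = − v(5).
Weak formulation: find u (satisfying any essential BC) such that ∫_0^5 u'(x) v'(x) dx = ∫_0^5 f v dx − v(5) for all v ∈ V (Dirichlet at 0 absorbed into V; Neumann datum at x = 5 contributes the boundary term).
Substituting f(x) = -x^2 - 2*x + 3, the right-hand side is ∫_0^5 (-x^2 - 2*x + 3) v dx − v(5).


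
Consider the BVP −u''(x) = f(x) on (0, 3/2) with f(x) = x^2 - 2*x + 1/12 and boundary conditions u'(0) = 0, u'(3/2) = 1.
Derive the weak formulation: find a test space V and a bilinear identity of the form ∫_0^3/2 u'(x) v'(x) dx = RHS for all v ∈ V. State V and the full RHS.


V = H^1(0, 3/2) (v unrestricted at boundary; u is determined up to an additive constant); weak form: ∫_0^3/2 u'v' dx = ∫_0^3/2 (x^2 - 2*x + 1/12) v dx + v(3/2) for all v ∈ V.

Multiply both sides by a test function v and integrate from 0 to 3/2:
  ∫_0^3/2 −u''(x) v(x) dx = ∫_0^3/2 f(x) v(x) dx.
Integrate the LHS by parts once:
  ∫_0^3/2 −u'' v dx = −[u'(x) v(x)]_0^3/2 + ∫_0^3/2 u'(x) v'(x) dx.
Thus ∫_0^3/2 u'(x) v'(x) dx = ∫_0^3/2 f(x) v(x) dx + [u'(x) v(x)]_0^3/2.
Choose V so that boundary terms are either known or forced to vanish.
u has inhomogeneous Neumann u'(0) = 0, u'(3/2) = 1. [u' v]_0^3/2 = (1)·v(3/2) − (0)·v(0) = v(3/2). Take V = H^1(0, 3/2); boundary term becomes part of RHS.
Weak formulation: find u (satisfying any essential BC) such that ∫_0^3/2 u'(x) v'(x) dx = ∫_0^3/2 f v dx + v(3/2) for all v ∈ V (Neumann data are natural BCs: they enter the RHS as boundary terms).
Substituting f(x) = x^2 - 2*x + 1/12, the right-hand side is ∫_0^3/2 (x^2 - 2*x + 1/12) v dx + v(3/2).
Compatibility check (pure Neumann): taking v ≡ 1 ∈ V gives 0 = ∫_0^3/2 f dx + (1) − (0), i.e. ∫_0^3/2 f dx must equal u'(0) − u'(3/2) = -1. Indeed ∫_0^3/2 (x^2 - 2*x + 1/12) dx = -1, so the data are compatible. The solution is then unique only up to an additive constant (fix it e.g. by requiring ∫_0^3/2 u dx = 0).


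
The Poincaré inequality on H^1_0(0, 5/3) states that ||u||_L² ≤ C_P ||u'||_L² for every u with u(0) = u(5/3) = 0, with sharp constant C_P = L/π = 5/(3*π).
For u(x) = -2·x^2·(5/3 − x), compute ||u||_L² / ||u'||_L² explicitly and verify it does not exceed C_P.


||u||_L² / ||u'||_L² = 5*sqrt(14)/42 < C_P = 5/(3*π).

u(x) = -2·x^2·(5/3 − x), so u'(x) = 2*x*(9*x - 10)/3.
u(x) = -2·x^2·(5/3 − x) vanishes at x = 0 and x = 5/3, so u ∈ H^1_0(0, 5/3). Differentiate via the product rule and integrate the resulting polynomials term by term.
  ∫_0^5/3 u² dx = ∫_0^5/3 (4*x^6 - 40*x^5/3 + 100*x^4/9) dx. Term by term:
    ∫_0^5/3 4*x^6 dx = 312500/15309;  ∫_0^5/3 -40*x^5/3 dx = -312500/6561;  ∫_0^5/3 100*x^4/9 dx = 62500/2187.
  Sum: 312500/15309 − 312500/6561 + 62500/2187 = 62500/45927.
  ∫_0^5/3 (u')² dx = ∫_0^5/3 (36*x^4 - 80*x^3 + 400*x^2/9) dx. Term by term:
    ∫_0^5/3 36*x^4 dx = 2500/27;  ∫_0^5/3 -80*x^3 dx = -12500/81;  ∫_0^5/3 400*x^2/9 dx = 50000/729.
  Sum: 2500/27 − 12500/81 + 50000/729 = 5000/729.
∫_0^5/3 u² dx = 62500/45927, so ||u||_L² = 250*sqrt(7)/567.
∫_0^5/3 (u')² dx = 5000/729, so ||u'||_L² = 50*sqrt(2)/27.
Ratio ||u||_L² / ||u'||_L² = 5*sqrt(14)/42.
Sharp Poincaré constant on H^1_0(0, 5/3) is C_P = L/π = 5/(3*π), achieved by sin(3*π/5·x).
A polynomial bump cannot attain the sharp Poincaré constant (only the first sine eigenfunction does), so the ratio is strictly less than C_P, consistent with ||u||_L² ≤ C_P ||u'||_L².


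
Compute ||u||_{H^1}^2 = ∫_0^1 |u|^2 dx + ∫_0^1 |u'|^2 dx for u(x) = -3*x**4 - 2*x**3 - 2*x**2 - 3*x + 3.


||u||_{H^1}^2 = 6175/42

The H^1 norm (squared) on an interval (0, L) is
  ||u||_{H^1}^2 = ∫_0^L u(x)^2 dx + ∫_0^L u'(x)^2 dx.
Compute u'(x) = -12*x**3 - 6*x**2 - 4*x - 3.
Then u(x)^2 = 9*x**8 + 12*x**7 + 16*x**6 + 26*x**5 - 2*x**4 - 3*x**2 - 18*x + 9 and u'(x)^2 = 144*x**6 + 144*x**5 + 132*x**4 + 120*x**3 + 52*x**2 + 24*x + 9.
Integrate each monomial from 0 to 1 using ∫_0^1 c·x^n dx = c·1^(n+1)/(n+1):
  ∫_0^1 u(x)^2 dx = ∫_0^1 (9*x^8 + 12*x^7 + 16*x^6 + 26*x^5 - 2*x^4 - 3*x^2 - 18*x + 9) dx. Term by term:
    ∫_0^1 9*x^8 dx = 1;  ∫_0^1 12*x^7 dx = 3/2;  ∫_0^1 16*x^6 dx = 16/7;
    ∫_0^1 26*x^5 dx = 13/3;  ∫_0^1 -2*x^4 dx = -2/5;  ∫_0^1 -3*x^2 dx = -1;
    ∫_0^1 -18*x dx = -9;  ∫_0^1 9 dx = 9.
  Sum: 1 + 3/2 + 16/7 + 13/3 − 2/5 − 1 − 9 + 9 = 1621/210.
  ∫_0^1 u'(x)^2 dx = ∫_0^1 (144*x^6 + 144*x^5 + 132*x^4 + 120*x^3 + 52*x^2 + 24*x + 9) dx. Term by term:
    ∫_0^1 144*x^6 dx = 144/7;  ∫_0^1 144*x^5 dx = 24;  ∫_0^1 132*x^4 dx = 132/5;
    ∫_0^1 120*x^3 dx = 30;  ∫_0^1 52*x^2 dx = 52/3;  ∫_0^1 24*x dx = 12;
    ∫_0^1 9 dx = 9.
  Sum: 144/7 + 24 + 132/5 + 30 + 52/3 + 12 + 9 = 14627/105.
Adding: ||u||_{H^1}^2 = 1621/210 + 14627/105 = 6175/42.


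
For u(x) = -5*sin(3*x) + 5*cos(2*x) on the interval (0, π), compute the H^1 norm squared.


||u||_{H^1(0,π)}^2 = -300 + 375*π/2

u'(x) = -10*sin(2*x) - 15*cos(3*x).
Expand u² and (u')² and integrate term by term on (0, π), using: for integers n ≥ 1, ∫_0^π sin²(nx) dx = ∫_0^π cos²(nx) dx = π/2; for n ≠ n', ∫_0^π sin(nx)sin(n'x) dx = ∫_0^π cos(nx)cos(n'x) dx = 0; and by product-to-sum, ∫_0^π sin(nx)cos(n'x) dx = ½∫_0^π [sin((n+n')x) + sin((n−n')x)] dx, which is 0 when n+n' is even and 2n/(n²−n'²) when n+n' is odd (it need not vanish on (0, π)).
  u² squared terms: (-5)²·∫sin(3x)² dx = 25·π/2 = 25*π/2;  (5)²·∫cos(2x)² dx = 25·π/2 = 25*π/2.
  u² cross terms: 2·(-5)·(5)·∫sin(3x)·cos(2x) dx = -50·(6/5) = -60.
  So ∫_0^π u² dx = 25*π/2 + 25*π/2 − 60 = -60 + 25*π.
  (u')² squared terms: (-15)²·∫cos(3x)² dx = 225·π/2 = 225*π/2;  (-10)²·∫sin(2x)² dx = 100·π/2 = 50*π.
  (u')² cross terms: 2·(-15)·(-10)·∫cos(3x)·sin(2x) dx = 300·(-4/5) = -240.
  So ∫_0^π (u')² dx = 225*π/2 + 50*π − 240 = -240 + 325*π/2.
||u||_{H^1}^2 = (-60 + 25*π) + (-240 + 325*π/2) = -300 + 375*π/2.


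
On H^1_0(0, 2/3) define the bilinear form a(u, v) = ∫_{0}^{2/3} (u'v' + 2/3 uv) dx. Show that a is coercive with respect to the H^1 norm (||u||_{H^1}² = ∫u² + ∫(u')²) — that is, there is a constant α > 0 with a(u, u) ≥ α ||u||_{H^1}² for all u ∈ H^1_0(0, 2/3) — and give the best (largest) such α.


α = (8 + 27*π^2)/(3*(4 + 9*π^2))

Coercivity of a(·,·) on H^1_0(0, 2/3) means a(u, u) ≥ α ||u||_{H^1}² for every u ∈ H^1_0.
The interval has length L = 2/3, and Poincaré/coercivity depend only on L. Here a(u, u) = ∫(u')² + (2/3)·∫u².
Here 0 < c = 2/3 < 1. The condition a(u,u) ≥ α||u||_{H^1}² reads (1−α)∫(u')² ≥ (α−c)∫u². Any admissible α is ≤ 1 (rapidly oscillating u have ∫u²/∫(u')² → 0), and α = 1 would force 0 ≥ (1−c)∫u², impossible since c < 1; so 1−α > 0. By the sharp Poincaré inequality on H^1_0 of an interval of length L, ∫(u')² ≥ (π/L)²∫u² with equality for the first sine mode sin(π(x−x₀)/L) (x₀ the left endpoint), so the inequality holds for all u iff (1−α)(π/L)² ≥ α − c, i.e. α ≤ ((π/L)² + c)/((π/L)² + 1) = (1 + c(L/π)²)/(1 + (L/π)²). With (π/L)² = 9*π^2/4 and c = 2/3, the largest admissible constant is α = ((π/L)² + c)/((π/L)² + 1).
Simplifying, α = (8 + 27*π^2)/(3*(4 + 9*π^2)).


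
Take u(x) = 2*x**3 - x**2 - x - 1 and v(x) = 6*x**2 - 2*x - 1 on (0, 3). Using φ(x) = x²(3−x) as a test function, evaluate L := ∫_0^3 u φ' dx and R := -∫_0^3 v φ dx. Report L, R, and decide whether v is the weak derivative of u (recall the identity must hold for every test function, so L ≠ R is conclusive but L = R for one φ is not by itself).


LHS = -459/4, RHS = -459/4. Yes, v = u' weakly.

u(x) = 2*x**3 - x**2 - x - 1, classical derivative u'(x) = 6*x**2 - 2*x - 1.
φ(x) = x²(3−x), so φ'(x) = 3*x*(2 - x).
Note φ(0) = φ(3) = 0, so the boundary term u·φ vanishes.
LHS = ∫_0^3 u(x) φ'(x) dx = ∫_0^3 (-6*x^5 + 15*x^4 - 3*x^3 - 3*x^2 - 6*x) dx. Term by term:
  ∫_0^3 -6*x^5 dx = -729;  ∫_0^3 15*x^4 dx = 729;  ∫_0^3 -3*x^3 dx = -243/4;
  ∫_0^3 -3*x^2 dx = -27;  ∫_0^3 -6*x dx = -27.
Sum: -729 + 729 − 243/4 − 27 − 27 = -459/4.
So LHS = -459/4.
∫_0^3 v(x) φ(x) dx = ∫_0^3 (-6*x^5 + 20*x^4 - 5*x^3 - 3*x^2) dx. Term by term:
  ∫_0^3 -6*x^5 dx = -729;  ∫_0^3 20*x^4 dx = 972;  ∫_0^3 -5*x^3 dx = -405/4;
  ∫_0^3 -3*x^2 dx = -27.
Sum: -729 + 972 − 405/4 − 27 = 459/4.
So RHS = -∫_0^3 v(x) φ(x) dx = -459/4.
LHS = RHS, so the identity holds for this test φ.
Moreover u is smooth here and v(x) = u'(x) = 6*x**2 - 2*x - 1 pointwise, so the identity holds for every test function. Hence v is the weak derivative of u.


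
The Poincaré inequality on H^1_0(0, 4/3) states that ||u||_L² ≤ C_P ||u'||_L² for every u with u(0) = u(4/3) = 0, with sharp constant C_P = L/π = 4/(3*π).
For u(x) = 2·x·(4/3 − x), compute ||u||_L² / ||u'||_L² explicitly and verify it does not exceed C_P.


||u||_L² / ||u'||_L² = 2*sqrt(10)/15 < C_P = 4/(3*π).

u(x) = 2·x·(4/3 − x), so u'(x) = 8/3 - 4*x.
u(x) = 2·x·(4/3 − x) vanishes at x = 0 and x = 4/3, so u ∈ H^1_0(0, 4/3). Differentiate via the product rule and integrate the resulting polynomials term by term.
  ∫_0^4/3 u² dx = ∫_0^4/3 (4*x^4 - 32*x^3/3 + 64*x^2/9) dx. Term by term:
    ∫_0^4/3 4*x^4 dx = 4096/1215;  ∫_0^4/3 -32*x^3/3 dx = -2048/243;  ∫_0^4/3 64*x^2/9 dx = 4096/729.
  Sum: 4096/1215 − 2048/243 + 4096/729 = 2048/3645.
  ∫_0^4/3 (u')² dx = ∫_0^4/3 (16*x^2 - 64*x/3 + 64/9) dx. Term by term:
    ∫_0^4/3 16*x^2 dx = 1024/81;  ∫_0^4/3 -64*x/3 dx = -512/27;  ∫_0^4/3 64/9 dx = 256/27.
  Sum: 1024/81 − 512/27 + 256/27 = 256/81.
∫_0^4/3 u² dx = 2048/3645, so ||u||_L² = 32*sqrt(10)/135.
∫_0^4/3 (u')² dx = 256/81, so ||u'||_L² = 16/9.
Ratio ||u||_L² / ||u'||_L² = 2*sqrt(10)/15.
Sharp Poincaré constant on H^1_0(0, 4/3) is C_P = L/π = 4/(3*π), achieved by sin(3*π/4·x).
A polynomial bump cannot attain the sharp Poincaré constant (only the first sine eigenfunction does), so the ratio is strictly less than C_P, consistent with ||u||_L² ≤ C_P ||u'||_L².


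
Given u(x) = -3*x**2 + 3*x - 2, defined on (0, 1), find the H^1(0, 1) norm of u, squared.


||u||_{H^1}^2 = 53/10

The H^1 norm (squared) on an interval (0, L) is
  ||u||_{H^1}^2 = ∫_0^L u(x)^2 dx + ∫_0^L u'(x)^2 dx.
Compute u'(x) = 3 - 6*x.
Then u(x)^2 = 9*x**4 - 18*x**3 + 21*x**2 - 12*x + 4 and u'(x)^2 = 36*x**2 - 36*x + 9.
Integrate each monomial from 0 to 1 using ∫_0^1 c·x^n dx = c·1^(n+1)/(n+1):
  ∫_0^1 u(x)^2 dx = ∫_0^1 (9*x^4 - 18*x^3 + 21*x^2 - 12*x + 4) dx. Term by term:
    ∫_0^1 9*x^4 dx = 9/5;  ∫_0^1 -18*x^3 dx = -9/2;  ∫_0^1 21*x^2 dx = 7;
    ∫_0^1 -12*x dx = -6;  ∫_0^1 4 dx = 4.
  Sum: 9/5 − 9/2 + 7 − 6 + 4 = 23/10.
  ∫_0^1 u'(x)^2 dx = ∫_0^1 (36*x^2 - 36*x + 9) dx. Term by term:
    ∫_0^1 36*x^2 dx = 12;  ∫_0^1 -36*x dx = -18;  ∫_0^1 9 dx = 9.
  Sum: 12 − 18 + 9 = 3.
Adding: ||u||_{H^1}^2 = 23/10 + 3 = 53/10.


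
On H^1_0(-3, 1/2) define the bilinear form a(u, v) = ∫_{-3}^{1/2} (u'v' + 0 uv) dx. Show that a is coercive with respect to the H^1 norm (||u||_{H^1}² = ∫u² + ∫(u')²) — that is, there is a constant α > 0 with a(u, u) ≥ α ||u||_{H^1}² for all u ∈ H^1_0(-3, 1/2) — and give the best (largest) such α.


α = 4*π^2/(4*π^2 + 49)

Coercivity of a(·,·) on H^1_0(-3, 1/2) means a(u, u) ≥ α ||u||_{H^1}² for every u ∈ H^1_0.
The interval has length L = 7/2, and Poincaré/coercivity depend only on L. Here a(u, u) = ∫(u')² + (0)·∫u².
Here c = 0, so a(u,u) = ∫(u')² alone. The condition a(u,u) ≥ α||u||_{H^1}² reads (1−α)∫(u')² ≥ (α−c)∫u². Any admissible α is ≤ 1 (rapidly oscillating u have ∫u²/∫(u')² → 0), and α = 1 would force 0 ≥ (1−c)∫u², impossible since c < 1; so 1−α > 0. By the sharp Poincaré inequality on H^1_0 of an interval of length L, ∫(u')² ≥ (π/L)²∫u² with equality for the first sine mode sin(π(x−x₀)/L) (x₀ the left endpoint), so the inequality holds for all u iff (1−α)(π/L)² ≥ α − c, i.e. α ≤ ((π/L)² + c)/((π/L)² + 1) = (1 + c(L/π)²)/(1 + (L/π)²). (Direct route, valid since c ≤ 0: Poincaré gives c∫u² ≥ c(L/π)²∫(u')², so a(u,u) ≥ (1 + c(L/π)²)∫(u')², while ||u||_{H^1}² ≤ (1 + (L/π)²)∫(u')²; dividing yields the same α.) With (π/L)² = 4*π^2/49 and c = 0, the largest admissible constant is α = ((π/L)² + c)/((π/L)² + 1).
Simplifying, α = 4*π^2/(4*π^2 + 49).


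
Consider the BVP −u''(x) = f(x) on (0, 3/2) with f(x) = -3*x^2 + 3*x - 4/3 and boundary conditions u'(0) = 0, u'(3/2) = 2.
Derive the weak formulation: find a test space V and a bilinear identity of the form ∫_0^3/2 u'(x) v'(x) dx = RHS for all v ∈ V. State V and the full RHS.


V = H^1(0, 3/2) (v unrestricted at boundary; u is determined up to an additive constant); weak form: ∫_0^3/2 u'v' dx = ∫_0^3/2 (-3*x^2 + 3*x - 4/3) v dx + 2·v(3/2) for all v ∈ V.

Multiply both sides by a test function v and integrate from 0 to 3/2:
  ∫_0^3/2 −u''(x) v(x) dx = ∫_0^3/2 f(x) v(x) dx.
Integrate the LHS by parts once:
  ∫_0^3/2 −u'' v dx = −[u'(x) v(x)]_0^3/2 + ∫_0^3/2 u'(x) v'(x) dx.
Thus ∫_0^3/2 u'(x) v'(x) dx = ∫_0^3/2 f(x) v(x) dx + [u'(x) v(x)]_0^3/2.
Choose V so that boundary terms are either known or forced to vanish.
u has inhomogeneous Neumann u'(0) = 0, u'(3/2) = 2. [u' v]_0^3/2 = (2)·v(3/2) − (0)·v(0) = 2·v(3/2). Take V = H^1(0, 3/2); boundary term becomes part of RHS.
Weak formulation: find u (satisfying any essential BC) such that ∫_0^3/2 u'(x) v'(x) dx = ∫_0^3/2 f v dx + 2·v(3/2) for all v ∈ V (Neumann data are natural BCs: they enter the RHS as boundary terms).
Substituting f(x) = -3*x^2 + 3*x - 4/3, the right-hand side is ∫_0^3/2 (-3*x^2 + 3*x - 4/3) v dx + 2·v(3/2).
Compatibility check (pure Neumann): taking v ≡ 1 ∈ V gives 0 = ∫_0^3/2 f dx + (2) − (0), i.e. ∫_0^3/2 f dx must equal u'(0) − u'(3/2) = -2. Indeed ∫_0^3/2 (-3*x^2 + 3*x - 4/3) dx = -2, so the data are compatible. The solution is then unique only up to an additive constant (fix it e.g. by requiring ∫_0^3/2 u dx = 0).


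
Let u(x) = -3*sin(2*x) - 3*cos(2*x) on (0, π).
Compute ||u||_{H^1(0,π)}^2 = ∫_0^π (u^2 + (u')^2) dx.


||u||_{H^1(0,π)}^2 = 45*π

u'(x) = 6*sin(2*x) - 6*cos(2*x).
Expand u² and (u')² and integrate term by term on (0, π), using: for integers n ≥ 1, ∫_0^π sin²(nx) dx = ∫_0^π cos²(nx) dx = π/2; for n ≠ n', ∫_0^π sin(nx)sin(n'x) dx = ∫_0^π cos(nx)cos(n'x) dx = 0; and by product-to-sum, ∫_0^π sin(nx)cos(n'x) dx = ½∫_0^π [sin((n+n')x) + sin((n−n')x)] dx, which is 0 when n+n' is even and 2n/(n²−n'²) when n+n' is odd (it need not vanish on (0, π)).
  u² squared terms: (-3)²·∫cos(2x)² dx = 9·π/2 = 9*π/2;  (-3)²·∫sin(2x)² dx = 9·π/2 = 9*π/2.
  u² cross terms: 2·(-3)·(-3)·∫cos(2x)·sin(2x) dx = 18·(0) = 0.
  So ∫_0^π u² dx = 9*π/2 + 9*π/2 + 0 = 9*π.
  (u')² squared terms: (-6)²·∫cos(2x)² dx = 36·π/2 = 18*π;  (6)²·∫sin(2x)² dx = 36·π/2 = 18*π.
  (u')² cross terms: 2·(-6)·(6)·∫cos(2x)·sin(2x) dx = -72·(0) = 0.
  So ∫_0^π (u')² dx = 18*π + 18*π + 0 = 36*π.
||u||_{H^1}^2 = (9*π) + (36*π) = 45*π.


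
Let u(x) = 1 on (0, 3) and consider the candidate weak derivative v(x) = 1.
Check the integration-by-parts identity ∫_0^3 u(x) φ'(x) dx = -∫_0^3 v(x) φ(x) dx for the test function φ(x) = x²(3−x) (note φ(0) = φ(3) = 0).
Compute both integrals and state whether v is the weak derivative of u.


LHS = 0, RHS = -27/4. No, v is not the weak derivative of u.

u(x) = 1, classical derivative u'(x) = 0.
φ(x) = x²(3−x), so φ'(x) = 3*x*(2 - x).
Note φ(0) = φ(3) = 0, so the boundary term u·φ vanishes.
LHS = ∫_0^3 u(x) φ'(x) dx = ∫_0^3 (-3*x^2 + 6*x) dx. Term by term:
  ∫_0^3 -3*x^2 dx = -27;  ∫_0^3 6*x dx = 27.
Sum: -27 + 27 = 0.
So LHS = 0.
∫_0^3 v(x) φ(x) dx = ∫_0^3 (-x^3 + 3*x^2) dx. Term by term:
  ∫_0^3 -x^3 dx = -81/4;  ∫_0^3 3*x^2 dx = 27.
Sum: -81/4 + 27 = 27/4.
So RHS = -∫_0^3 v(x) φ(x) dx = -27/4.
LHS − RHS = 27/4 ≠ 0, so the identity fails.
(For a valid weak derivative the identity must hold for EVERY test function, in particular this one. The failure shows v is NOT the weak derivative of u.)
Correct weak derivative would be u'(x) = 0.


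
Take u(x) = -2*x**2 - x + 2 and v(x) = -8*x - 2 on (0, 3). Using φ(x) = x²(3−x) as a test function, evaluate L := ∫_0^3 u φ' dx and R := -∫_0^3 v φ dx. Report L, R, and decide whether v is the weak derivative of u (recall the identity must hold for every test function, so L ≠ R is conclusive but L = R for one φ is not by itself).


LHS = 1107/20, RHS = 1107/10. No, v is not the weak derivative of u.

u(x) = -2*x**2 - x + 2, classical derivative u'(x) = -4*x - 1.
φ(x) = x²(3−x), so φ'(x) = 3*x*(2 - x).
Note φ(0) = φ(3) = 0, so the boundary term u·φ vanishes.
LHS = ∫_0^3 u(x) φ'(x) dx = ∫_0^3 (6*x^4 - 9*x^3 - 12*x^2 + 12*x) dx. Term by term:
  ∫_0^3 6*x^4 dx = 1458/5;  ∫_0^3 -9*x^3 dx = -729/4;  ∫_0^3 -12*x^2 dx = -108;
  ∫_0^3 12*x dx = 54.
Sum: 1458/5 − 729/4 − 108 + 54 = 1107/20.
So LHS = 1107/20.
∫_0^3 v(x) φ(x) dx = ∫_0^3 (8*x^4 - 22*x^3 - 6*x^2) dx. Term by term:
  ∫_0^3 8*x^4 dx = 1944/5;  ∫_0^3 -22*x^3 dx = -891/2;  ∫_0^3 -6*x^2 dx = -54.
Sum: 1944/5 − 891/2 − 54 = -1107/10.
So RHS = -∫_0^3 v(x) φ(x) dx = 1107/10.
LHS − RHS = -1107/20 ≠ 0, so the identity fails.
(For a valid weak derivative the identity must hold for EVERY test function, in particular this one. The failure shows v is NOT the weak derivative of u.)
Correct weak derivative would be u'(x) = -4*x - 1.


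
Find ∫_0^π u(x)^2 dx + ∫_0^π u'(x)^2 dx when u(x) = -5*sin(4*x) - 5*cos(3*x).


||u||_{H^1(0,π)}^2 = 4000/7 + 675*π/2

u'(x) = 15*sin(3*x) - 20*cos(4*x).
Expand u² and (u')² and integrate term by term on (0, π), using: for integers n ≥ 1, ∫_0^π sin²(nx) dx = ∫_0^π cos²(nx) dx = π/2; for n ≠ n', ∫_0^π sin(nx)sin(n'x) dx = ∫_0^π cos(nx)cos(n'x) dx = 0; and by product-to-sum, ∫_0^π sin(nx)cos(n'x) dx = ½∫_0^π [sin((n+n')x) + sin((n−n')x)] dx, which is 0 when n+n' is even and 2n/(n²−n'²) when n+n' is odd (it need not vanish on (0, π)).
  u² squared terms: (-5)²·∫cos(3x)² dx = 25·π/2 = 25*π/2;  (-5)²·∫sin(4x)² dx = 25·π/2 = 25*π/2.
  u² cross terms: 2·(-5)·(-5)·∫cos(3x)·sin(4x) dx = 50·(8/7) = 400/7.
  So ∫_0^π u² dx = 25*π/2 + 25*π/2 + 400/7 = 400/7 + 25*π.
  (u')² squared terms: (-20)²·∫cos(4x)² dx = 400·π/2 = 200*π;  (15)²·∫sin(3x)² dx = 225·π/2 = 225*π/2.
  (u')² cross terms: 2·(-20)·(15)·∫cos(4x)·sin(3x) dx = -600·(-6/7) = 3600/7.
  So ∫_0^π (u')² dx = 200*π + 225*π/2 + 3600/7 = 3600/7 + 625*π/2.
||u||_{H^1}^2 = (400/7 + 25*π) + (3600/7 + 625*π/2) = 4000/7 + 675*π/2.


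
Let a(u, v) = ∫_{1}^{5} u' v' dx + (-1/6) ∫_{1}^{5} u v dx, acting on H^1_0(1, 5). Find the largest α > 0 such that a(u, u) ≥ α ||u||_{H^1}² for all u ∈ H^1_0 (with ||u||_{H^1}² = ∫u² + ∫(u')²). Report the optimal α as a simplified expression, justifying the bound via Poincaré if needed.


α = (-8/3 + π^2)/(π^2 + 16)

Coercivity of a(·,·) on H^1_0(1, 5) means a(u, u) ≥ α ||u||_{H^1}² for every u ∈ H^1_0.
The interval has length L = 4, and Poincaré/coercivity depend only on L. Here a(u, u) = ∫(u')² + (-1/6)·∫u².
Here c = -1/6 < 0 with |c| < (π/L)² = π^2/16, so coercivity still holds. The condition a(u,u) ≥ α||u||_{H^1}² reads (1−α)∫(u')² ≥ (α−c)∫u². Any admissible α is ≤ 1 (rapidly oscillating u have ∫u²/∫(u')² → 0), and α = 1 would force 0 ≥ (1−c)∫u², impossible since c < 1; so 1−α > 0. By the sharp Poincaré inequality on H^1_0 of an interval of length L, ∫(u')² ≥ (π/L)²∫u² with equality for the first sine mode sin(π(x−x₀)/L) (x₀ the left endpoint), so the inequality holds for all u iff (1−α)(π/L)² ≥ α − c, i.e. α ≤ ((π/L)² + c)/((π/L)² + 1) = (1 + c(L/π)²)/(1 + (L/π)²). (Direct route, valid since c ≤ 0: Poincaré gives c∫u² ≥ c(L/π)²∫(u')², so a(u,u) ≥ (1 + c(L/π)²)∫(u')², while ||u||_{H^1}² ≤ (1 + (L/π)²)∫(u')²; dividing yields the same α.) With (π/L)² = π^2/16 and c = -1/6, the largest admissible constant is α = ((π/L)² + c)/((π/L)² + 1).
Simplifying, α = (-8/3 + π^2)/(π^2 + 16).


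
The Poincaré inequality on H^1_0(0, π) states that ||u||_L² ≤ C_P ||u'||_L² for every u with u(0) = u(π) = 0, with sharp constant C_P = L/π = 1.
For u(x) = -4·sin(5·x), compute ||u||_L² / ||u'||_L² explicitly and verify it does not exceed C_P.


||u||_L² / ||u'||_L² = 1/5 < C_P = 1.

u(x) = -4·sin(5·x), so u'(x) = -20*cos(5*x).
Writing u(x) = A·sin(kπx/L) with A = -4 and k = 5, use ∫_0^L sin²(kπx/L) dx = L/2 and ∫_0^L cos²(kπx/L) dx = L/2.
u² = 16·sin²(5·x) and (u')² = 400·cos²(5·x), and each of sin², cos² integrates to L/2 = π/2 over (0, π).
∫_0^π u² dx = 8*π, so ||u||_L² = 2*sqrt(2)*sqrt(π).
∫_0^π (u')² dx = 200*π, so ||u'||_L² = 10*sqrt(2)*sqrt(π).
Ratio ||u||_L² / ||u'||_L² = 1/5.
Sharp Poincaré constant on H^1_0(0, π) is C_P = L/π = 1, achieved by sin(x).
This is the k = 5 harmonic; the ratio L/(kπ) is strictly less than C_P = L/π, consistent with the sharp inequality ||u||_L² ≤ C_P ||u'||_L².


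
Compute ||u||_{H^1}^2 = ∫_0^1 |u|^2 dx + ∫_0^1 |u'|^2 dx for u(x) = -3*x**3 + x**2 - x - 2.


||u||_{H^1}^2 = 4771/210

The H^1 norm (squared) on an interval (0, L) is
  ||u||_{H^1}^2 = ∫_0^L u(x)^2 dx + ∫_0^L u'(x)^2 dx.
Compute u'(x) = -9*x**2 + 2*x - 1.
Then u(x)^2 = 9*x**6 - 6*x**5 + 7*x**4 + 10*x**3 - 3*x**2 + 4*x + 4 and u'(x)^2 = 81*x**4 - 36*x**3 + 22*x**2 - 4*x + 1.
Integrate each monomial from 0 to 1 using ∫_0^1 c·x^n dx = c·1^(n+1)/(n+1):
  ∫_0^1 u(x)^2 dx = ∫_0^1 (9*x^6 - 6*x^5 + 7*x^4 + 10*x^3 - 3*x^2 + 4*x + 4) dx. Term by term:
    ∫_0^1 9*x^6 dx = 9/7;  ∫_0^1 -6*x^5 dx = -1;  ∫_0^1 7*x^4 dx = 7/5;
    ∫_0^1 10*x^3 dx = 5/2;  ∫_0^1 -3*x^2 dx = -1;  ∫_0^1 4*x dx = 2;
    ∫_0^1 4 dx = 4.
  Sum: 9/7 − 1 + 7/5 + 5/2 − 1 + 2 + 4 = 643/70.
  ∫_0^1 u'(x)^2 dx = ∫_0^1 (81*x^4 - 36*x^3 + 22*x^2 - 4*x + 1) dx. Term by term:
    ∫_0^1 81*x^4 dx = 81/5;  ∫_0^1 -36*x^3 dx = -9;  ∫_0^1 22*x^2 dx = 22/3;
    ∫_0^1 -4*x dx = -2;  ∫_0^1 1 dx = 1.
  Sum: 81/5 − 9 + 22/3 − 2 + 1 = 203/15.
Adding: ||u||_{H^1}^2 = 643/70 + 203/15 = 4771/210.


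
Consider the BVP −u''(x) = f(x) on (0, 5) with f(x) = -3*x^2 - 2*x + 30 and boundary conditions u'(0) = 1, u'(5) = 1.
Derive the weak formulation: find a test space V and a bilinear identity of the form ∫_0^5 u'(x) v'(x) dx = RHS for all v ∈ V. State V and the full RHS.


V = H^1(0, 5) (v unrestricted at boundary; u is determined up to an additive constant); weak form: ∫_0^5 u'v' dx = ∫_0^5 (-3*x^2 - 2*x + 30) v dx + v(5) − v(0) for all v ∈ V.

Multiply both sides by a test function v and integrate from 0 to 5:
  ∫_0^5 −u''(x) v(x) dx = ∫_0^5 f(x) v(x) dx.
Integrate the LHS by parts once:
  ∫_0^5 −u'' v dx = −[u'(x) v(x)]_0^5 + ∫_0^5 u'(x) v'(x) dx.
Thus ∫_0^5 u'(x) v'(x) dx = ∫_0^5 f(x) v(x) dx + [u'(x) v(x)]_0^5.
Choose V so that boundary terms are either known or forced to vanish.
u has inhomogeneous Neumann u'(0) = 1, u'(5) = 1. [u' v]_0^5 = (1)·v(5) − (1)·v(0) = v(5) − v(0). Take V = H^1(0, 5); boundary term becomes part of RHS.
Weak formulation: find u (satisfying any essential BC) such that ∫_0^5 u'(x) v'(x) dx = ∫_0^5 f v dx + v(5) − v(0) for all v ∈ V (Neumann data are natural BCs: they enter the RHS as boundary terms).
Substituting f(x) = -3*x^2 - 2*x + 30, the right-hand side is ∫_0^5 (-3*x^2 - 2*x + 30) v dx + v(5) − v(0).
Compatibility check (pure Neumann): taking v ≡ 1 ∈ V gives 0 = ∫_0^5 f dx + (1) − (1), i.e. ∫_0^5 f dx must equal u'(0) − u'(5) = 0. Indeed ∫_0^5 (-3*x^2 - 2*x + 30) dx = 0, so the data are compatible. The solution is then unique only up to an additive constant (fix it e.g. by requiring ∫_0^5 u dx = 0).


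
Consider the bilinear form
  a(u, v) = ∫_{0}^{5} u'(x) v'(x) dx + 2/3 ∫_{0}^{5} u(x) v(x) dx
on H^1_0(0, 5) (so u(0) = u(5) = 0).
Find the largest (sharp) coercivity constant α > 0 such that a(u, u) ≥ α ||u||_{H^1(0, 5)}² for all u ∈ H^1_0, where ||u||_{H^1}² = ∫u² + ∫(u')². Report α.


α = (π^2 + 50/3)/(π^2 + 25)

Coercivity of a(·,·) on H^1_0(0, 5) means a(u, u) ≥ α ||u||_{H^1}² for every u ∈ H^1_0.
The interval has length L = 5, and Poincaré/coercivity depend only on L. Here a(u, u) = ∫(u')² + (2/3)·∫u².
Here 0 < c = 2/3 < 1. The condition a(u,u) ≥ α||u||_{H^1}² reads (1−α)∫(u')² ≥ (α−c)∫u². Any admissible α is ≤ 1 (rapidly oscillating u have ∫u²/∫(u')² → 0), and α = 1 would force 0 ≥ (1−c)∫u², impossible since c < 1; so 1−α > 0. By the sharp Poincaré inequality on H^1_0 of an interval of length L, ∫(u')² ≥ (π/L)²∫u² with equality for the first sine mode sin(π(x−x₀)/L) (x₀ the left endpoint), so the inequality holds for all u iff (1−α)(π/L)² ≥ α − c, i.e. α ≤ ((π/L)² + c)/((π/L)² + 1) = (1 + c(L/π)²)/(1 + (L/π)²). With (π/L)² = π^2/25 and c = 2/3, the largest admissible constant is α = ((π/L)² + c)/((π/L)² + 1).
Simplifying, α = (π^2 + 50/3)/(π^2 + 25).


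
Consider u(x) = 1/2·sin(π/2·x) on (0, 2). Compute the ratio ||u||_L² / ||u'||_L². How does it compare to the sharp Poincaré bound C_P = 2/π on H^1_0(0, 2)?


||u||_L² / ||u'||_L² = 2/π = C_P.

u(x) = 1/2·sin(π/2·x), so u'(x) = π*cos(π*x/2)/4.
Writing u(x) = A·sin(kπx/L) with A = 1/2 and k = 1, use ∫_0^L sin²(kπx/L) dx = L/2 and ∫_0^L cos²(kπx/L) dx = L/2.
u² = 1/4·sin²(π/2·x) and (u')² = π^2/16·cos²(π/2·x), and each of sin², cos² integrates to L/2 = 1 over (0, 2).
∫_0^2 u² dx = 1/4, so ||u||_L² = 1/2.
∫_0^2 (u')² dx = π^2/16, so ||u'||_L² = π/4.
Ratio ||u||_L² / ||u'||_L² = 2/π.
Sharp Poincaré constant on H^1_0(0, 2) is C_P = L/π = 2/π, achieved by sin(π/2·x).
This is the k = 1 eigenfunction (up to amplitude), so the ratio equals the sharp Poincaré constant exactly.


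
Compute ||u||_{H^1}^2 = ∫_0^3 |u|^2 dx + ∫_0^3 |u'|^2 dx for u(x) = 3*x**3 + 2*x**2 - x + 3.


||u||_{H^1}^2 = 694173/70

The H^1 norm (squared) on an interval (0, L) is
  ||u||_{H^1}^2 = ∫_0^L u(x)^2 dx + ∫_0^L u'(x)^2 dx.
Compute u'(x) = 9*x**2 + 4*x - 1.
Then u(x)^2 = 9*x**6 + 12*x**5 - 2*x**4 + 14*x**3 + 13*x**2 - 6*x + 9 and u'(x)^2 = 81*x**4 + 72*x**3 - 2*x**2 - 8*x + 1.
Integrate each monomial from 0 to 3 using ∫_0^3 c·x^n dx = c·3^(n+1)/(n+1):
  ∫_0^3 u(x)^2 dx = ∫_0^3 (9*x^6 + 12*x^5 - 2*x^4 + 14*x^3 + 13*x^2 - 6*x + 9) dx. Term by term:
    ∫_0^3 9*x^6 dx = 19683/7;  ∫_0^3 12*x^5 dx = 1458;  ∫_0^3 -2*x^4 dx = -486/5;
    ∫_0^3 14*x^3 dx = 567/2;  ∫_0^3 13*x^2 dx = 117;  ∫_0^3 -6*x dx = -27;
    ∫_0^3 9 dx = 27.
  Sum: 19683/7 + 1458 − 486/5 + 567/2 + 117 − 27 + 27 = 320121/70.
  ∫_0^3 u'(x)^2 dx = ∫_0^3 (81*x^4 + 72*x^3 - 2*x^2 - 8*x + 1) dx. Term by term:
    ∫_0^3 81*x^4 dx = 19683/5;  ∫_0^3 72*x^3 dx = 1458;  ∫_0^3 -2*x^2 dx = -18;
    ∫_0^3 -8*x dx = -36;  ∫_0^3 1 dx = 3.
  Sum: 19683/5 + 1458 − 18 − 36 + 3 = 26718/5.
Adding: ||u||_{H^1}^2 = 320121/70 + 26718/5 = 694173/70.


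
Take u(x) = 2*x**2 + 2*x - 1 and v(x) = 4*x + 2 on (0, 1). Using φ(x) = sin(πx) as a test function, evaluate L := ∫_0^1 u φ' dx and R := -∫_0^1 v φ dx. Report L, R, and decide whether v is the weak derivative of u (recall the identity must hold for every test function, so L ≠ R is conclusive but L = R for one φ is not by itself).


LHS = -8/π, RHS = -8/π. Yes, v = u' weakly.

u(x) = 2*x**2 + 2*x - 1, classical derivative u'(x) = 4*x + 2.
φ(x) = sin(πx), so φ'(x) = π*cos(π*x).
Note φ(0) = φ(1) = 0, so the boundary term u·φ vanishes.
LHS = ∫_0^1 u(x) φ'(x) dx = ∫_0^1 (2*π*x^2*cos(π*x) + 2*π*x*cos(π*x) - π*cos(π*x)) dx. Term by term:
  ∫_0^1 -π*cos(π*x) dx = 0;  ∫_0^1 2*π*x*cos(π*x) dx = -4/π;  ∫_0^1 2*π*x^2*cos(π*x) dx = -4/π.
Sum: 0 − 4/π − 4/π = -8/π.
So LHS = -8/π.
∫_0^1 v(x) φ(x) dx = ∫_0^1 (4*x*sin(π*x) + 2*sin(π*x)) dx. Term by term:
  ∫_0^1 2*sin(π*x) dx = 4/π;  ∫_0^1 4*x*sin(π*x) dx = 4/π.
Sum: 4/π + 4/π = 8/π.
So RHS = -∫_0^1 v(x) φ(x) dx = -8/π.
LHS = RHS, so the identity holds for this test φ.
Moreover u is smooth here and v(x) = u'(x) = 4*x + 2 pointwise, so the identity holds for every test function. Hence v is the weak derivative of u.


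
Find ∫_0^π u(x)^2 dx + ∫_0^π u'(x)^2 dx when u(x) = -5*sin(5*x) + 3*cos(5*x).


||u||_{H^1(0,π)}^2 = 442*π

u'(x) = -15*sin(5*x) - 25*cos(5*x).
Expand u² and (u')² and integrate term by term on (0, π), using: for integers n ≥ 1, ∫_0^π sin²(nx) dx = ∫_0^π cos²(nx) dx = π/2; for n ≠ n', ∫_0^π sin(nx)sin(n'x) dx = ∫_0^π cos(nx)cos(n'x) dx = 0; and by product-to-sum, ∫_0^π sin(nx)cos(n'x) dx = ½∫_0^π [sin((n+n')x) + sin((n−n')x)] dx, which is 0 when n+n' is even and 2n/(n²−n'²) when n+n' is odd (it need not vanish on (0, π)).
  u² squared terms: (-5)²·∫sin(5x)² dx = 25·π/2 = 25*π/2;  (3)²·∫cos(5x)² dx = 9·π/2 = 9*π/2.
  u² cross terms: 2·(-5)·(3)·∫sin(5x)·cos(5x) dx = -30·(0) = 0.
  So ∫_0^π u² dx = 25*π/2 + 9*π/2 + 0 = 17*π.
  (u')² squared terms: (-25)²·∫cos(5x)² dx = 625·π/2 = 625*π/2;  (-15)²·∫sin(5x)² dx = 225·π/2 = 225*π/2.
  (u')² cross terms: 2·(-25)·(-15)·∫cos(5x)·sin(5x) dx = 750·(0) = 0.
  So ∫_0^π (u')² dx = 625*π/2 + 225*π/2 + 0 = 425*π.
||u||_{H^1}^2 = (17*π) + (425*π) = 442*π.


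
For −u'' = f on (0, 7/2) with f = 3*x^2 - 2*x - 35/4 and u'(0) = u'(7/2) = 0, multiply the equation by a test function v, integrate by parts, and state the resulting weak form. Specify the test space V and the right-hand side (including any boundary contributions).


V = H^1(0, 7/2) (no boundary constraint on v; u is determined up to an additive constant); weak form: ∫_0^7/2 u'v' dx = ∫_0^7/2 (3*x^2 - 2*x - 35/4) v dx for all v ∈ V.

Multiply both sides by a test function v and integrate from 0 to 7/2:
  ∫_0^7/2 −u''(x) v(x) dx = ∫_0^7/2 f(x) v(x) dx.
Integrate the LHS by parts once:
  ∫_0^7/2 −u'' v dx = −[u'(x) v(x)]_0^7/2 + ∫_0^7/2 u'(x) v'(x) dx.
Thus ∫_0^7/2 u'(x) v'(x) dx = ∫_0^7/2 f(x) v(x) dx + [u'(x) v(x)]_0^7/2.
Choose V so that boundary terms are either known or forced to vanish.
u has homogeneous Neumann: u'(0) = u'(7/2) = 0. So [u' v]_0^7/2 = 0·v(7/2) − 0·v(0) = 0 for any v; take V = H^1(0, 7/2).
Weak formulation: find u (satisfying any essential BC) such that ∫_0^7/2 u'(x) v'(x) dx = ∫_0^7/2 f v dx for all v ∈ V (homogeneous Neumann, so boundary terms vanish).
Substituting f(x) = 3*x^2 - 2*x - 35/4, the right-hand side is ∫_0^7/2 (3*x^2 - 2*x - 35/4) v dx.
Compatibility check (pure Neumann): taking v ≡ 1 ∈ V gives 0 = ∫_0^7/2 f dx + (0) − (0), i.e. ∫_0^7/2 f dx must equal u'(0) − u'(7/2) = 0. Indeed ∫_0^7/2 (3*x^2 - 2*x - 35/4) dx = 0, so the data are compatible. The solution is then unique only up to an additive constant (fix it e.g. by requiring ∫_0^7/2 u dx = 0).


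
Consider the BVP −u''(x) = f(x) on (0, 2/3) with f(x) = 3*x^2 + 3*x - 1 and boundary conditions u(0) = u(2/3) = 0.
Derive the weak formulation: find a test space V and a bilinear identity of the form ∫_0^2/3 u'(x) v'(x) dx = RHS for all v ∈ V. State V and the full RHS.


V = H^1_0(0, 2/3) (so v(0) = v(2/3) = 0); weak form: ∫_0^2/3 u'v' dx = ∫_0^2/3 (3*x^2 + 3*x - 1) v dx for all v ∈ V.

Multiply both sides by a test function v and integrate from 0 to 2/3:
  ∫_0^2/3 −u''(x) v(x) dx = ∫_0^2/3 f(x) v(x) dx.
Integrate the LHS by parts once:
  ∫_0^2/3 −u'' v dx = −[u'(x) v(x)]_0^2/3 + ∫_0^2/3 u'(x) v'(x) dx.
Thus ∫_0^2/3 u'(x) v'(x) dx = ∫_0^2/3 f(x) v(x) dx + [u'(x) v(x)]_0^2/3.
Choose V so that boundary terms are either known or forced to vanish.
u is Dirichlet: u(0) = u(2/3) = 0. Let V = H^1_0(0, 2/3); then v(0) = v(2/3) = 0, and [u' v]_0^2/3 = 0.
Weak formulation: find u (satisfying any essential BC) such that ∫_0^2/3 u'(x) v'(x) dx = ∫_0^2/3 f v dx for all v ∈ V.
Substituting f(x) = 3*x^2 + 3*x - 1, the right-hand side is ∫_0^2/3 (3*x^2 + 3*x - 1) v dx.


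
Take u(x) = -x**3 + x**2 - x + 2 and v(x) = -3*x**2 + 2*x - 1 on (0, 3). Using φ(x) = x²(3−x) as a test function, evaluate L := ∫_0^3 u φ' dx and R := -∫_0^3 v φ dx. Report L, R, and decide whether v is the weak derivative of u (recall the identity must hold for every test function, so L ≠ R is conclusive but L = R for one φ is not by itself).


LHS = 1107/20, RHS = 1107/20. Yes, v = u' weakly.

u(x) = -x**3 + x**2 - x + 2, classical derivative u'(x) = -3*x**2 + 2*x - 1.
φ(x) = x²(3−x), so φ'(x) = 3*x*(2 - x).
Note φ(0) = φ(3) = 0, so the boundary term u·φ vanishes.
LHS = ∫_0^3 u(x) φ'(x) dx = ∫_0^3 (3*x^5 - 9*x^4 + 9*x^3 - 12*x^2 + 12*x) dx. Term by term:
  ∫_0^3 3*x^5 dx = 729/2;  ∫_0^3 -9*x^4 dx = -2187/5;  ∫_0^3 9*x^3 dx = 729/4;
  ∫_0^3 -12*x^2 dx = -108;  ∫_0^3 12*x dx = 54.
Sum: 729/2 − 2187/5 + 729/4 − 108 + 54 = 1107/20.
So LHS = 1107/20.
∫_0^3 v(x) φ(x) dx = ∫_0^3 (3*x^5 - 11*x^4 + 7*x^3 - 3*x^2) dx. Term by term:
  ∫_0^3 3*x^5 dx = 729/2;  ∫_0^3 -11*x^4 dx = -2673/5;  ∫_0^3 7*x^3 dx = 567/4;
  ∫_0^3 -3*x^2 dx = -27.
Sum: 729/2 − 2673/5 + 567/4 − 27 = -1107/20.
So RHS = -∫_0^3 v(x) φ(x) dx = 1107/20.
LHS = RHS, so the identity holds for this test φ.
Moreover u is smooth here and v(x) = u'(x) = -3*x**2 + 2*x - 1 pointwise, so the identity holds for every test function. Hence v is the weak derivative of u.


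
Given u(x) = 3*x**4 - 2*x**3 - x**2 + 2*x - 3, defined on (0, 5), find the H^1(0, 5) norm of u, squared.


||u||_{H^1}^2 = 36504285/14

The H^1 norm (squared) on an interval (0, L) is
  ||u||_{H^1}^2 = ∫_0^L u(x)^2 dx + ∫_0^L u'(x)^2 dx.
Compute u'(x) = 12*x**3 - 6*x**2 - 2*x + 2.
Then u(x)^2 = 9*x**8 - 12*x**7 - 2*x**6 + 16*x**5 - 25*x**4 + 8*x**3 + 10*x**2 - 12*x + 9 and u'(x)^2 = 144*x**6 - 144*x**5 - 12*x**4 + 72*x**3 - 20*x**2 - 8*x + 4.
Integrate each monomial from 0 to 5 using ∫_0^5 c·x^n dx = c·5^(n+1)/(n+1):
  ∫_0^5 u(x)^2 dx = ∫_0^5 (9*x^8 - 12*x^7 - 2*x^6 + 16*x^5 - 25*x^4 + 8*x^3 + 10*x^2 - 12*x + 9) dx. Term by term:
    ∫_0^5 9*x^8 dx = 1953125;  ∫_0^5 -12*x^7 dx = -1171875/2;  ∫_0^5 -2*x^6 dx = -156250/7;
    ∫_0^5 16*x^5 dx = 125000/3;  ∫_0^5 -25*x^4 dx = -15625;  ∫_0^5 8*x^3 dx = 1250;
    ∫_0^5 10*x^2 dx = 1250/3;  ∫_0^5 -12*x dx = -150;  ∫_0^5 9 dx = 45.
  Sum: 1953125 − 1171875/2 − 156250/7 + 125000/3 − 15625 + 1250 + 1250/3 − 150 + 45 = 57643715/42.
  ∫_0^5 u'(x)^2 dx = ∫_0^5 (144*x^6 - 144*x^5 - 12*x^4 + 72*x^3 - 20*x^2 - 8*x + 4) dx. Term by term:
    ∫_0^5 144*x^6 dx = 11250000/7;  ∫_0^5 -144*x^5 dx = -375000;  ∫_0^5 -12*x^4 dx = -7500;
    ∫_0^5 72*x^3 dx = 11250;  ∫_0^5 -20*x^2 dx = -2500/3;  ∫_0^5 -8*x dx = -100;
    ∫_0^5 4 dx = 20.
  Sum: 11250000/7 − 375000 − 7500 + 11250 − 2500/3 − 100 + 20 = 25934570/21.
Adding: ||u||_{H^1}^2 = 57643715/42 + 25934570/21 = 36504285/14.
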